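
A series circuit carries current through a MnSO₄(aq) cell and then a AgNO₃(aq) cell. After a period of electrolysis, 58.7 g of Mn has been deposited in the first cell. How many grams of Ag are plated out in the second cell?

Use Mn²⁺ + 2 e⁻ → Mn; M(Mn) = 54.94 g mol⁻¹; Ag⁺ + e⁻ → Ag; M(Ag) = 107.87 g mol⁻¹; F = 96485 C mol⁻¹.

231 g

n(Mn) = 58.7 / 54.94 = 1.068 mol.
Since Mn²⁺ + 2 e⁻ → Mn, n(e⁻) passed = 2 × 1.068 = 2.137 mol.
Cells in series carry the same charge, so the same 2.137 mol of electrons passes through cell 2.
Ag⁺ + e⁻ → Ag, so n(Ag) = 2.137 / 1 = 2.137 mol.
m(Ag) = 2.137 × 107.87 = 231 g.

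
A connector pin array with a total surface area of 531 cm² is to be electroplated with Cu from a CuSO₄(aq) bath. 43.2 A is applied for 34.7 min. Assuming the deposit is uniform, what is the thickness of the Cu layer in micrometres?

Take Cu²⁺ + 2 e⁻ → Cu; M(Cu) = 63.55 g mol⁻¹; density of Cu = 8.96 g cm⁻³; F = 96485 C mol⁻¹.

62.3 μm

Q = I·t = 43.20 × 2082.0 = 89940 C; n(e⁻) = 0.9322 mol.
n(Cu) = n(e⁻)/2 = 0.4661 mol, so m = 0.4661 × 63.55 = 29.62 g.
Volume = m/ρ = 29.62 / 8.96 = 3.306 cm³.
Thickness = V/A = 3.306 / 531 = 0.00623 cm = 62.3 μm.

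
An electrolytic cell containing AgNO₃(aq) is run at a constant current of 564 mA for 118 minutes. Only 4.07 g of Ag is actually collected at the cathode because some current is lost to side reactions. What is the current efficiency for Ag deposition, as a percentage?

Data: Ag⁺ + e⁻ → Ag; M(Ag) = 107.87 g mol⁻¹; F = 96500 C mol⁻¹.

Q = I·t = 0.5640 × 7080.0 = 3993 C; n(e⁻) = 3993/96500 = 0.04138 mol.
Theoretical n(Ag) = n(e⁻)/1 = 0.04138 mol, i.e. m_theo = 0.04138 × 107.87 = 4.464 g.
Efficiency = m_actual / m_theo = 4.07 / 4.464 = 91.2 %.

91.2 %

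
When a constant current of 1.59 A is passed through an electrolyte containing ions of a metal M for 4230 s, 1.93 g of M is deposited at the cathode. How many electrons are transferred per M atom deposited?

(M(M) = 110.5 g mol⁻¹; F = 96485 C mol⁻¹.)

Q = I·t = 1.590 A × 4230.0 s = 6726 C, so n(e⁻) = 6726/96485 = 0.06971 mol.
n(M) deposited = 1.93 / 110.5 = 0.01747 mol.
Electrons per atom = n(e⁻)/n(M) = 0.06971 / 0.01747 = 3.99 ≈ 4, so the ion is M⁴⁺.

4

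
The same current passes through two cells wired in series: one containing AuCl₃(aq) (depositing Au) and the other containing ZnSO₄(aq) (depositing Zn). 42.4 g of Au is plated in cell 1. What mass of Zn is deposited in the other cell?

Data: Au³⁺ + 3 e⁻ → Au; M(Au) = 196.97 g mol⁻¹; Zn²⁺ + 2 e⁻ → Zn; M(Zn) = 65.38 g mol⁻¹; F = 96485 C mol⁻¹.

n(Au) = 42.4 / 196.97 = 0.2153 mol.
Since Au³⁺ + 3 e⁻ → Au, n(e⁻) passed = 3 × 0.2153 = 0.6458 mol.
Cells in series carry the same charge, so the same 0.6458 mol of electrons passes through cell 2.
Zn²⁺ + 2 e⁻ → Zn, so n(Zn) = 0.6458 / 2 = 0.3229 mol.
m(Zn) = 0.3229 × 65.38 = 21.1 g.

21.1 g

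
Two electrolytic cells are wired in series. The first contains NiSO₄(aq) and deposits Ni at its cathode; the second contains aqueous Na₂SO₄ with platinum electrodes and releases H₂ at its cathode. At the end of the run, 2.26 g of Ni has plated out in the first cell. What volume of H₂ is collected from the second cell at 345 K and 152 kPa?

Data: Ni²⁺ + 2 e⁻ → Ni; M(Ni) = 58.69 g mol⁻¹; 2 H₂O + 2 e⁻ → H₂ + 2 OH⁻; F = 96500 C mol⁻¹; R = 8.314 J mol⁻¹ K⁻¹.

n(Ni) = 2.26 / 58.69 = 0.03851 mol, so n(e⁻) = 2 × 0.03851 = 0.07701 mol.
The cells are in series, so the same 0.07701 mol of electrons passes through the second cell.
2 H₂O + 2 e⁻ → H₂ + 2 OH⁻ — 2 mol e⁻ per mol H₂, so n(H₂) = 0.07701/2 = 0.03851 mol.
V = nRT/P = (0.03851 × 8.314 × 345) / (152 × 10³) = 7.27 × 10⁻⁴ m³ = 0.727 L.

0.727 L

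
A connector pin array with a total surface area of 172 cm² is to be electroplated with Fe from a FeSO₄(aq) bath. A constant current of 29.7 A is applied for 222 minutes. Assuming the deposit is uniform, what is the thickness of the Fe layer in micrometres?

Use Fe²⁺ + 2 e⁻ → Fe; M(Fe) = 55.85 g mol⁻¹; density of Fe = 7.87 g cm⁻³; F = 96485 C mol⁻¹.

846 μm

Q = I·t = 29.70 × 13320 = 395600 C; n(e⁻) = 4.100 mol.
n(Fe) = n(e⁻)/2 = 2.050 mol, so m = 2.050 × 55.85 = 114.5 g.
Volume = m/ρ = 114.5 / 7.87 = 14.55 cm³.
Thickness = V/A = 14.55 / 172 = 0.0846 cm = 846 μm.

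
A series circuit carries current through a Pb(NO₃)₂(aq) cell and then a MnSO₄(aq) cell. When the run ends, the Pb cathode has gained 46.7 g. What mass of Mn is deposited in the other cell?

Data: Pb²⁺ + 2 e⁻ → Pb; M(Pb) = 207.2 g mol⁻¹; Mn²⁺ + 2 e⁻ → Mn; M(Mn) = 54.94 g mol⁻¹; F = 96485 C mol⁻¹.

12.4 g

n(Pb) = 46.7 / 207.2 = 0.2254 mol.
Since Pb²⁺ + 2 e⁻ → Pb, n(e⁻) passed = 2 × 0.2254 = 0.4508 mol.
Cells in series carry the same charge, so the same 0.4508 mol of electrons passes through cell 2.
Mn²⁺ + 2 e⁻ → Mn, so n(Mn) = 0.4508 / 2 = 0.2254 mol.
m(Mn) = 0.2254 × 54.94 = 12.4 g.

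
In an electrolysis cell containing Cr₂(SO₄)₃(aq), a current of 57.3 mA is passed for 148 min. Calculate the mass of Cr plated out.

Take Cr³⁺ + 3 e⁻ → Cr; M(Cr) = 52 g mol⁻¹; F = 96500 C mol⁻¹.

Q = I·t = 0.05730 A × 8880.0 s = 508.8 C.
n(e⁻) = Q/F = 508.8 / 96500 = 0.005273 mol.
Cr³⁺ + 3 e⁻ → Cr, so n(Cr) = n(e⁻)/3 = 0.001758 mol.
m = n·M = 0.001758 × 52 = 0.0914 g.

0.0914 g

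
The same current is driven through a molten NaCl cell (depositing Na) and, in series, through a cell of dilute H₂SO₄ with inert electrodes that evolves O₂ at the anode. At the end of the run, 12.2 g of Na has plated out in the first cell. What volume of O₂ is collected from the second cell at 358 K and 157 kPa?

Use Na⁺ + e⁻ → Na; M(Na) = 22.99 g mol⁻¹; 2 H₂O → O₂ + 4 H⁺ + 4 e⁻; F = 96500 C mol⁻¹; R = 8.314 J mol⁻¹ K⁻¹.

2.52 L

n(Na) = 12.2 / 22.99 = 0.5307 mol, so n(e⁻) = 1 × 0.5307 = 0.5307 mol.
The cells are in series, so the same 0.5307 mol of electrons passes through the second cell.
2 H₂O → O₂ + 4 H⁺ + 4 e⁻ — 4 mol e⁻ per mol O₂, so n(O₂) = 0.5307/4 = 0.1327 mol.
V = nRT/P = (0.1327 × 8.314 × 358) / (157 × 10³) = 0.00252 m³ = 2.52 L.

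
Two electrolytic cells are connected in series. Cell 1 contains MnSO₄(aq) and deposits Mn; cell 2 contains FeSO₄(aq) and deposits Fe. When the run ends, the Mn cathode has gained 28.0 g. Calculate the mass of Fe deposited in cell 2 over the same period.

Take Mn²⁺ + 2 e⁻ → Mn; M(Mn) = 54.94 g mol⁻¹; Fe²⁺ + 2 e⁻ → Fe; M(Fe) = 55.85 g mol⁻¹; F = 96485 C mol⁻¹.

28.5 g

n(Mn) = 28.0 / 54.94 = 0.5096 mol.
Since Mn²⁺ + 2 e⁻ → Mn, n(e⁻) passed = 2 × 0.5096 = 1.019 mol.
Cells in series carry the same charge, so the same 1.019 mol of electrons passes through cell 2.
Fe²⁺ + 2 e⁻ → Fe, so n(Fe) = 1.019 / 2 = 0.5096 mol.
m(Fe) = 0.5096 × 55.85 = 28.5 g.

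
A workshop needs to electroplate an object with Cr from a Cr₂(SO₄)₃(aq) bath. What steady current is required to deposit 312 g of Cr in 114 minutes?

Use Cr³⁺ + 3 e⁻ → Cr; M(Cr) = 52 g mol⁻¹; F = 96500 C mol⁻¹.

n(Cr) = 312 / 52 = 6.000 mol.
n(e⁻) = 3 × 6.000 = 18.00 mol.
Q = n(e⁻)·F = 18.00 × 96500 = 1737000 C.
I = Q/t = 1737000 / 6840.0 s = 254 A.

254 A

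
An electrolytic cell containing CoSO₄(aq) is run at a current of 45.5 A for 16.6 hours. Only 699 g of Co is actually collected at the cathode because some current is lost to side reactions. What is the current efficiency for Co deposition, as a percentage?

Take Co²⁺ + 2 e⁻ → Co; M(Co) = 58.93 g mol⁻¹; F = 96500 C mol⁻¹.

84.2 %

Q = I·t = 45.50 × 59760 = 2719000 C; n(e⁻) = 2719000/96500 = 28.18 mol.
Theoretical n(Co) = n(e⁻)/2 = 14.09 mol, i.e. m_theo = 14.09 × 58.93 = 830.2 g.
Efficiency = m_actual / m_theo = 699 / 830.2 = 84.2 %.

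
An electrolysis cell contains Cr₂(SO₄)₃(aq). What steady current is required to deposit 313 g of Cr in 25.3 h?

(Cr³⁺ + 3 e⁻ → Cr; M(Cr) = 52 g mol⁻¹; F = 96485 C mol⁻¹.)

19.1 A

n(Cr) = 313 / 52 = 6.019 mol.
n(e⁻) = 3 × 6.019 = 18.06 mol.
Q = n(e⁻)·F = 18.06 × 96485 = 1742000 C.
I = Q/t = 1742000 / 91080 s = 19.1 A.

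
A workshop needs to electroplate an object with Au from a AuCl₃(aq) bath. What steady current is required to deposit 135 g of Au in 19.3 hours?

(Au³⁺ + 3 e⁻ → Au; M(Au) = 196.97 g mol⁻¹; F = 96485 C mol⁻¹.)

2.86 A

n(Au) = 135 / 196.97 = 0.6854 mol.
n(e⁻) = 3 × 0.6854 = 2.056 mol.
Q = n(e⁻)·F = 2.056 × 96485 = 198400 C.
I = Q/t = 198400 / 69480 s = 2.86 A.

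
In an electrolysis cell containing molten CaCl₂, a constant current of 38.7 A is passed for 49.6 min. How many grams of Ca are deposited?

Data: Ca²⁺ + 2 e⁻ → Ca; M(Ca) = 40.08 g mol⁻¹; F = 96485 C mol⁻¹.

Q = I·t = 38.70 A × 2976.0 s = 115200 C.
n(e⁻) = Q/F = 115200 / 96485 = 1.194 mol.
Ca²⁺ + 2 e⁻ → Ca, so n(Ca) = n(e⁻)/2 = 0.5968 mol.
m = n·M = 0.5968 × 40.08 = 23.9 g.

23.9 g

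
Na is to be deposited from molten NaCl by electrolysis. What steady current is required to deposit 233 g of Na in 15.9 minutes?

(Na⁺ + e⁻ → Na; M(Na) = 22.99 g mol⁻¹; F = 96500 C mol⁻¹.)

n(Na) = 233 / 22.99 = 10.13 mol.
n(e⁻) = 1 × 10.13 = 10.13 mol.
Q = n(e⁻)·F = 10.13 × 96500 = 978000 C.
I = Q/t = 978000 / 954.00 s = 1030 A.

1030 A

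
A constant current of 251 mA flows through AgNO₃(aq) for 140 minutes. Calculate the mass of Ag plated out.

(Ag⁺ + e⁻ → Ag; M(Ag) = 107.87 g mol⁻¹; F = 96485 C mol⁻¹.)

Q = I·t = 0.2510 A × 8400.0 s = 2108 C.
n(e⁻) = Q/F = 2108 / 96485 = 0.02185 mol.
Ag⁺ + e⁻ → Ag, so n(Ag) = n(e⁻)/1 = 0.02185 mol.
m = n·M = 0.02185 × 107.87 = 2.36 g.

2.36 g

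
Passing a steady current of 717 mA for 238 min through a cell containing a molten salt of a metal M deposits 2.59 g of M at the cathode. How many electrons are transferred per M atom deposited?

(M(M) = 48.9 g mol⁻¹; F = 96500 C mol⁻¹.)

2

Q = I·t = 0.7170 A × 14280 s = 10240 C, so n(e⁻) = 10240/96500 = 0.1061 mol.
n(M) deposited = 2.59 / 48.9 = 0.05297 mol.
Electrons per atom = n(e⁻)/n(M) = 0.1061 / 0.05297 = 2.00 ≈ 2, so the ion is M²⁺.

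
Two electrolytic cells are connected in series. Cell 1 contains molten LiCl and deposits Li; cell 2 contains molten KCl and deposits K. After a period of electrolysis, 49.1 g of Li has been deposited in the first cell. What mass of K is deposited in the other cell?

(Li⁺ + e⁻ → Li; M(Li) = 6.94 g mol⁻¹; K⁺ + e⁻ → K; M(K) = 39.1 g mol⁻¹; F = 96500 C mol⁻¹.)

277 g

n(Li) = 49.1 / 6.94 = 7.075 mol.
Since Li⁺ + e⁻ → Li, n(e⁻) passed = 1 × 7.075 = 7.075 mol.
Cells in series carry the same charge, so the same 7.075 mol of electrons passes through cell 2.
K⁺ + e⁻ → K, so n(K) = 7.075 / 1 = 7.075 mol.
m(K) = 7.075 × 39.1 = 277 g.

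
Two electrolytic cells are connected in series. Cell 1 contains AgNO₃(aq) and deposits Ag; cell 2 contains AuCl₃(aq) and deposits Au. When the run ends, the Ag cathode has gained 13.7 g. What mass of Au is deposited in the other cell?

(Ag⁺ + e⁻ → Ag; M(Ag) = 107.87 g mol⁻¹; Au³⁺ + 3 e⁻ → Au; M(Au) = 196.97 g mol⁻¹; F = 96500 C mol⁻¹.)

8.34 g

n(Ag) = 13.7 / 107.87 = 0.1270 mol.
Since Ag⁺ + e⁻ → Ag, n(e⁻) passed = 1 × 0.1270 = 0.1270 mol.
Cells in series carry the same charge, so the same 0.1270 mol of electrons passes through cell 2.
Au³⁺ + 3 e⁻ → Au, so n(Au) = 0.1270 / 3 = 0.04233 mol.
m(Au) = 0.04233 × 196.97 = 8.34 g.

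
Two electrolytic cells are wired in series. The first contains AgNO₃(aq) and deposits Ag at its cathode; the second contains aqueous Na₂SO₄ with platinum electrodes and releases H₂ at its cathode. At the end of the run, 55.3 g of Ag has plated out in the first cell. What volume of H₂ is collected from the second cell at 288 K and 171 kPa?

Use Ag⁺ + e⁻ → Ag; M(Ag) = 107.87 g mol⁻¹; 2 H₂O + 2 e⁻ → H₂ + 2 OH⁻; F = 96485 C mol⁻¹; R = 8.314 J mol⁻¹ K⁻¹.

3.59 L

n(Ag) = 55.3 / 107.87 = 0.5127 mol, so n(e⁻) = 1 × 0.5127 = 0.5127 mol.
The cells are in series, so the same 0.5127 mol of electrons passes through the second cell.
2 H₂O + 2 e⁻ → H₂ + 2 OH⁻ — 2 mol e⁻ per mol H₂, so n(H₂) = 0.5127/2 = 0.2563 mol.
V = nRT/P = (0.2563 × 8.314 × 288) / (171 × 10³) = 0.00359 m³ = 3.59 L.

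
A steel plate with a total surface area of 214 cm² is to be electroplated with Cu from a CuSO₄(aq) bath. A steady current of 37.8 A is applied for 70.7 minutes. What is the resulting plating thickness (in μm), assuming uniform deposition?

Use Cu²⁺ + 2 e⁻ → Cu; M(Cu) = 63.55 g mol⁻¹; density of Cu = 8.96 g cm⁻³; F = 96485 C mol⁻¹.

275 μm

Q = I·t = 37.80 × 4242.0 = 160300 C; n(e⁻) = 1.662 mol.
n(Cu) = n(e⁻)/2 = 0.8309 mol, so m = 0.8309 × 63.55 = 52.81 g.
Volume = m/ρ = 52.81 / 8.96 = 5.894 cm³.
Thickness = V/A = 5.894 / 214 = 0.0275 cm = 275 μm.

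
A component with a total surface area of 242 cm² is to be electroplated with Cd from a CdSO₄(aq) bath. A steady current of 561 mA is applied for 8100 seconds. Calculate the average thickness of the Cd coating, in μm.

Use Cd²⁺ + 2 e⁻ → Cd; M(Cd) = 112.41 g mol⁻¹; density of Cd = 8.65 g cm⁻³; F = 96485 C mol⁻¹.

12.6 μm

Q = I·t = 0.5610 × 8100.0 = 4544 C; n(e⁻) = 0.04710 mol.
n(Cd) = n(e⁻)/2 = 0.02355 mol, so m = 0.02355 × 112.41 = 2.647 g.
Volume = m/ρ = 2.647 / 8.65 = 0.3060 cm³.
Thickness = V/A = 0.3060 / 242 = 0.00126 cm = 12.6 μm.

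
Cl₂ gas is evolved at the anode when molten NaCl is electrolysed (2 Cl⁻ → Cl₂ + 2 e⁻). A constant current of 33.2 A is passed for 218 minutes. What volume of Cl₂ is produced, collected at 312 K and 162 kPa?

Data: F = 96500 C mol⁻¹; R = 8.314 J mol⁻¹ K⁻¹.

Q = I·t = 33.20 A × 13080 s = 434300 C.
n(e⁻) = Q/F = 434300 / 96500 = 4.500 mol.
2 electrons are transferred per Cl₂ molecule, so n(Cl₂) = 4.500 / 2 = 2.250 mol.
V = nRT/P = (2.250 × 8.314 × 312) / (162 × 10³ Pa) = 0.0360 m³ = 36.0 L.

36.0 L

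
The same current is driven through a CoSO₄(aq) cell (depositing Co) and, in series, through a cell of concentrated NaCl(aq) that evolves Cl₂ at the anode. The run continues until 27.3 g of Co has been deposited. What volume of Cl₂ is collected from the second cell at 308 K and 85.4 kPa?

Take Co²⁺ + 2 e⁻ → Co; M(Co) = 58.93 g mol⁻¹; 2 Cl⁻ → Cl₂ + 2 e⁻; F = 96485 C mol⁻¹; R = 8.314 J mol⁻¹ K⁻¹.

n(Co) = 27.3 / 58.93 = 0.4633 mol, so n(e⁻) = 2 × 0.4633 = 0.9265 mol.
The cells are in series, so the same 0.9265 mol of electrons passes through the second cell.
2 Cl⁻ → Cl₂ + 2 e⁻ — 2 mol e⁻ per mol Cl₂, so n(Cl₂) = 0.9265/2 = 0.4633 mol.
V = nRT/P = (0.4633 × 8.314 × 308) / (85.4 × 10³) = 0.0139 m³ = 13.9 L.

13.9 L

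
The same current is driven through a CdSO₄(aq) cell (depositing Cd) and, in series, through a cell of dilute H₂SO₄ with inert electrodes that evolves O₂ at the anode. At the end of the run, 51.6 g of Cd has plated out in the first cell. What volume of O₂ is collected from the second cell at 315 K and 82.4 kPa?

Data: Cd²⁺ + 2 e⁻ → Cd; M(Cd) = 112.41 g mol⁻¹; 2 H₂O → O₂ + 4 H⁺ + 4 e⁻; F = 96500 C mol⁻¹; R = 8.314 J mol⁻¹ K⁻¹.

n(Cd) = 51.6 / 112.41 = 0.4590 mol, so n(e⁻) = 2 × 0.4590 = 0.9181 mol.
The cells are in series, so the same 0.9181 mol of electrons passes through the second cell.
2 H₂O → O₂ + 4 H⁺ + 4 e⁻ — 4 mol e⁻ per mol O₂, so n(O₂) = 0.9181/4 = 0.2295 mol.
V = nRT/P = (0.2295 × 8.314 × 315) / (82.4 × 10³) = 0.00729 m³ = 7.29 L.

7.29 L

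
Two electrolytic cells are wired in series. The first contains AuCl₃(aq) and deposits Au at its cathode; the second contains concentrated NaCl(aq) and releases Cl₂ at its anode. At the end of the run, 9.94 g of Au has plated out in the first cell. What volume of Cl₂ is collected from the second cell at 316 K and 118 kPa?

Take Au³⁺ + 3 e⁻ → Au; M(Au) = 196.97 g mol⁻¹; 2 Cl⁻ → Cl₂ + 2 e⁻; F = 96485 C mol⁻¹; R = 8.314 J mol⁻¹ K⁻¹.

1.69 L

n(Au) = 9.94 / 196.97 = 0.05046 mol, so n(e⁻) = 3 × 0.05046 = 0.1514 mol.
The cells are in series, so the same 0.1514 mol of electrons passes through the second cell.
2 Cl⁻ → Cl₂ + 2 e⁻ — 2 mol e⁻ per mol Cl₂, so n(Cl₂) = 0.1514/2 = 0.07570 mol.
V = nRT/P = (0.07570 × 8.314 × 316) / (118 × 10³) = 0.00169 m³ = 1.69 L.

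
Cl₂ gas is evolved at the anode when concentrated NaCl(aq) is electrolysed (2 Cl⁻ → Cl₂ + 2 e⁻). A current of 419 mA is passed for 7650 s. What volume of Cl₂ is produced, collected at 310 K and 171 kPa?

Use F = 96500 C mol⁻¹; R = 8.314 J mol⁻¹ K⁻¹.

0.250 L

Q = I·t = 0.4190 A × 7650.0 s = 3205 C.
n(e⁻) = Q/F = 3205 / 96500 = 0.03322 mol.
2 electrons are transferred per Cl₂ molecule, so n(Cl₂) = 0.03322 / 2 = 0.01661 mol.
V = nRT/P = (0.01661 × 8.314 × 310) / (171 × 10³ Pa) = 2.50 × 10⁻⁴ m³ = 0.250 L.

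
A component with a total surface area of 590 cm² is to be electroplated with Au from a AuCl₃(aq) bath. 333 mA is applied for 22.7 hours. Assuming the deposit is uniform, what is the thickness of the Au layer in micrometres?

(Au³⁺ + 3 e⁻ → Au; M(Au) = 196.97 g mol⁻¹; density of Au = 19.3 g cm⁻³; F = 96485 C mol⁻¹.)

Q = I·t = 0.3330 × 81720 = 27210 C; n(e⁻) = 0.2820 mol.
n(Au) = n(e⁻)/3 = 0.09401 mol, so m = 0.09401 × 196.97 = 18.52 g.
Volume = m/ρ = 18.52 / 19.3 = 0.9595 cm³.
Thickness = V/A = 0.9595 / 590 = 0.00163 cm = 16.3 μm.

16.3 μm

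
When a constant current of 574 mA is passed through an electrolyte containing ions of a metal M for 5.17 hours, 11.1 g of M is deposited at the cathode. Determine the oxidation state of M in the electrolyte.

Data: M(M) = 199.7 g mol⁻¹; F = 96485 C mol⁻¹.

Q = I·t = 0.5740 A × 18612 s = 10680 C, so n(e⁻) = 10680/96485 = 0.1107 mol.
n(M) deposited = 11.1 / 199.7 = 0.05558 mol.
Electrons per atom = n(e⁻)/n(M) = 0.1107 / 0.05558 = 1.99 ≈ 2, so the ion is M²⁺.

+2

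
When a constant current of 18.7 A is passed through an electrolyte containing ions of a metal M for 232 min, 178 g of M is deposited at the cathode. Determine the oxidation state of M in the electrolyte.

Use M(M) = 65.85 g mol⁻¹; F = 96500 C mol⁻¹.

+1

Q = I·t = 18.70 A × 13920 s = 260300 C, so n(e⁻) = 260300/96500 = 2.697 mol.
n(M) deposited = 178 / 65.85 = 2.703 mol.
Electrons per atom = n(e⁻)/n(M) = 2.697 / 2.703 = 0.998 ≈ 1, so the ion is M⁺.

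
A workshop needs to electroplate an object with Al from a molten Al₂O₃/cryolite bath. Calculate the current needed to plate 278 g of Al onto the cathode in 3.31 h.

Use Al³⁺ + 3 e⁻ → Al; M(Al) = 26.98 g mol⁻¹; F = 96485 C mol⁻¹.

250 A

n(Al) = 278 / 26.98 = 10.30 mol.
n(e⁻) = 3 × 10.30 = 30.91 mol.
Q = n(e⁻)·F = 30.91 × 96485 = 2983000 C.
I = Q/t = 2983000 / 11916 s = 250 A.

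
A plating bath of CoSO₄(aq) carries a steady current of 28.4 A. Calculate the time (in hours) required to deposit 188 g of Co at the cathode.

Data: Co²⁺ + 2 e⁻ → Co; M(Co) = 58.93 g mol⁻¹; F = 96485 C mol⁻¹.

6.02 h

n(Co) = m/M = 188 / 58.93 = 3.190 mol.
Each Co atom requires 2 electrons, so n(e⁻) = 2 × 3.190 = 6.380 mol.
Q = n(e⁻)·F = 6.380 × 96485 = 615600 C.
t = Q/I = 615600 / 28.40 A = 21680 s = 6.02 h.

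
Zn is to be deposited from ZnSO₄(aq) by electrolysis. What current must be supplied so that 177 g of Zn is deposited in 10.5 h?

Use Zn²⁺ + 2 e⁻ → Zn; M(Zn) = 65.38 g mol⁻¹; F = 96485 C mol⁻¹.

13.8 A

n(Zn) = 177 / 65.38 = 2.707 mol.
n(e⁻) = 2 × 2.707 = 5.414 mol.
Q = n(e⁻)·F = 5.414 × 96485 = 522400 C.
I = Q/t = 522400 / 37800 s = 13.8 A.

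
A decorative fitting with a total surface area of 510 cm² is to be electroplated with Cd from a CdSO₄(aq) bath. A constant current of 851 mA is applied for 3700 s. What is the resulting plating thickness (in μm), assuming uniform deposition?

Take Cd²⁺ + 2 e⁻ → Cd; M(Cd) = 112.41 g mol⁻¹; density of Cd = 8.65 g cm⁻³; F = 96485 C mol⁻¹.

4.16 μm

Q = I·t = 0.8510 × 3700.0 = 3149 C; n(e⁻) = 0.03263 mol.
n(Cd) = n(e⁻)/2 = 0.01632 mol, so m = 0.01632 × 112.41 = 1.834 g.
Volume = m/ρ = 1.834 / 8.65 = 0.2120 cm³.
Thickness = V/A = 0.2120 / 510 = 4.16 × 10⁻⁴ cm = 4.16 μm.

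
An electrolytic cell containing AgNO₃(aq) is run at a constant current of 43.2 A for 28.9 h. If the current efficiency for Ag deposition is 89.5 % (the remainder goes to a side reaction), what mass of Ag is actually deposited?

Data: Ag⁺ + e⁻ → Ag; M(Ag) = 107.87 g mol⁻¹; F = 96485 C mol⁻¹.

4500 g

Q = I·t = 43.20 × 104040 = 4495000 C.
n(e⁻) = 4495000/96485 = 46.58 mol; theoretically n(Ag) = 46.58/1 = 46.58 mol, m_theo = 5025 g.
At 89.5 % efficiency, m_actual = 0.895 × 5025 = 4500 g.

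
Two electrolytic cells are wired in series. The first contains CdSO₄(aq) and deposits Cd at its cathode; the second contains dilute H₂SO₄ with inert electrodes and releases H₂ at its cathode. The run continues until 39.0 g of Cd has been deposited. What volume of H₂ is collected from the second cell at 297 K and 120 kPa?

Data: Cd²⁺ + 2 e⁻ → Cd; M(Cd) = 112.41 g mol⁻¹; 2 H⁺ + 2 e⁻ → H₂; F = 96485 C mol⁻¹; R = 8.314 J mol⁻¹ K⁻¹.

7.14 L

n(Cd) = 39.0 / 112.41 = 0.3469 mol, so n(e⁻) = 2 × 0.3469 = 0.6939 mol.
The cells are in series, so the same 0.6939 mol of electrons passes through the second cell.
2 H⁺ + 2 e⁻ → H₂ — 2 mol e⁻ per mol H₂, so n(H₂) = 0.6939/2 = 0.3469 mol.
V = nRT/P = (0.3469 × 8.314 × 297) / (120 × 10³) = 0.00714 m³ = 7.14 L.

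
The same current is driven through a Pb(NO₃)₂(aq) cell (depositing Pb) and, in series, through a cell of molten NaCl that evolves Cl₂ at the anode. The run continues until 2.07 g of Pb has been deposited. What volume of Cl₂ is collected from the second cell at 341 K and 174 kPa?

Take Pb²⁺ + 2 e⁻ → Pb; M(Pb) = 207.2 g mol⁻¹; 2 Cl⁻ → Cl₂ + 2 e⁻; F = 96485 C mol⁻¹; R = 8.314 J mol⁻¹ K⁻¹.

n(Pb) = 2.07 / 207.2 = 0.009990 mol, so n(e⁻) = 2 × 0.009990 = 0.01998 mol.
The cells are in series, so the same 0.01998 mol of electrons passes through the second cell.
2 Cl⁻ → Cl₂ + 2 e⁻ — 2 mol e⁻ per mol Cl₂, so n(Cl₂) = 0.01998/2 = 0.009990 mol.
V = nRT/P = (0.009990 × 8.314 × 341) / (174 × 10³) = 1.63 × 10⁻⁴ m³ = 0.163 L.

0.163 L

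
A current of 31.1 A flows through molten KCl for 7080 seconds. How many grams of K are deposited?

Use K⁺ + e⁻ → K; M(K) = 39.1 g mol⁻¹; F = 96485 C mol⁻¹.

Q = I·t = 31.10 A × 7080.0 s = 220200 C.
n(e⁻) = Q/F = 220200 / 96485 = 2.282 mol.
K⁺ + e⁻ → K, so n(K) = n(e⁻)/1 = 2.282 mol.
m = n·M = 2.282 × 39.1 = 89.2 g.

89.2 g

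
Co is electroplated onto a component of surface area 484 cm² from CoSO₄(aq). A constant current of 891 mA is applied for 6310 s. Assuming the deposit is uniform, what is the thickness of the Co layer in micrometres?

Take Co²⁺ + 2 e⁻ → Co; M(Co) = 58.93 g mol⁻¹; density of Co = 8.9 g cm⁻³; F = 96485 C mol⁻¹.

Q = I·t = 0.8910 × 6310.0 = 5622 C; n(e⁻) = 0.05827 mol.
n(Co) = n(e⁻)/2 = 0.02914 mol, so m = 0.02914 × 58.93 = 1.717 g.
Volume = m/ρ = 1.717 / 8.9 = 0.1929 cm³.
Thickness = V/A = 0.1929 / 484 = 3.99 × 10⁻⁴ cm = 3.99 μm.

3.99 μm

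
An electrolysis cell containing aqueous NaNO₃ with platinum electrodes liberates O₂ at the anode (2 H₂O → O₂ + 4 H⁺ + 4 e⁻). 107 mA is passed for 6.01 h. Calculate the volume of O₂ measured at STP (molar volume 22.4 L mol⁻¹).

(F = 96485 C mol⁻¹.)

Q = I·t = 0.1070 A × 21636 s = 2315 C.
n(e⁻) = Q/F = 2315 / 96485 = 0.02399 mol.
4 electrons are transferred per O₂ molecule, so n(O₂) = 0.02399 / 4 = 0.005998 mol.
V = n × V_m = 0.005998 × 22.4 = 0.134 L.

0.134 L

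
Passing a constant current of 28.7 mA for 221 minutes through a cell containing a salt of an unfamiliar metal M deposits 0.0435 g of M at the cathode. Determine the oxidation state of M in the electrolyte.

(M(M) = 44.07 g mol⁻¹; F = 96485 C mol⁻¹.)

+4

Q = I·t = 0.02870 A × 13260 s = 380.6 C, so n(e⁻) = 380.6/96485 = 0.003944 mol.
n(M) deposited = 0.0435 / 44.07 = 0.0009871 mol.
Electrons per atom = n(e⁻)/n(M) = 0.003944 / 0.0009871 = 4.00 ≈ 4, so the ion is M⁴⁺.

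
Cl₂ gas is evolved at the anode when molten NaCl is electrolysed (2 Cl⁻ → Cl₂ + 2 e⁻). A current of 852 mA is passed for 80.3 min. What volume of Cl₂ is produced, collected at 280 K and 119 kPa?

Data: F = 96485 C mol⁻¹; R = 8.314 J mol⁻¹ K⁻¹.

Q = I·t = 0.8520 A × 4818.0 s = 4105 C.
n(e⁻) = Q/F = 4105 / 96485 = 0.04254 mol.
2 electrons are transferred per Cl₂ molecule, so n(Cl₂) = 0.04254 / 2 = 0.02127 mol.
V = nRT/P = (0.02127 × 8.314 × 280) / (119 × 10³ Pa) = 4.16 × 10⁻⁴ m³ = 0.416 L.

0.416 L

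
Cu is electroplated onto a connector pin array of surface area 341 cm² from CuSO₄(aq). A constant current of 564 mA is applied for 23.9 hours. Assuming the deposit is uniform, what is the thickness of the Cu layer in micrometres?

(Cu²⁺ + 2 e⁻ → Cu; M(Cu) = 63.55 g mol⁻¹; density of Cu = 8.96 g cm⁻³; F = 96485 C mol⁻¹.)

52.3 μm

Q = I·t = 0.5640 × 86040 = 48530 C; n(e⁻) = 0.5029 mol.
n(Cu) = n(e⁻)/2 = 0.2515 mol, so m = 0.2515 × 63.55 = 15.98 g.
Volume = m/ρ = 15.98 / 8.96 = 1.784 cm³.
Thickness = V/A = 1.784 / 341 = 0.00523 cm = 52.3 μm.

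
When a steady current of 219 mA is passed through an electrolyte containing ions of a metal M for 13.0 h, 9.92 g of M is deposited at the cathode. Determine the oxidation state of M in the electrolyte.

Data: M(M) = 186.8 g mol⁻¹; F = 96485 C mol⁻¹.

Q = I·t = 0.2190 A × 46800 s = 10250 C, so n(e⁻) = 10250/96485 = 0.1062 mol.
n(M) deposited = 9.92 / 186.8 = 0.05310 mol.
Electrons per atom = n(e⁻)/n(M) = 0.1062 / 0.05310 = 2.00 ≈ 2, so the ion is M²⁺.

+2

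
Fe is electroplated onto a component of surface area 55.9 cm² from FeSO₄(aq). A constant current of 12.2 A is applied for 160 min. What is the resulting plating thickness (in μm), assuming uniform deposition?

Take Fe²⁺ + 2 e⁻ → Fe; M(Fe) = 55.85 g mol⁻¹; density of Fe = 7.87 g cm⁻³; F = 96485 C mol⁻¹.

771 μm

Q = I·t = 12.20 × 9600.0 = 117100 C; n(e⁻) = 1.214 mol.
n(Fe) = n(e⁻)/2 = 0.6069 mol, so m = 0.6069 × 55.85 = 33.90 g.
Volume = m/ρ = 33.90 / 7.87 = 4.307 cm³.
Thickness = V/A = 4.307 / 55.9 = 0.0771 cm = 771 μm.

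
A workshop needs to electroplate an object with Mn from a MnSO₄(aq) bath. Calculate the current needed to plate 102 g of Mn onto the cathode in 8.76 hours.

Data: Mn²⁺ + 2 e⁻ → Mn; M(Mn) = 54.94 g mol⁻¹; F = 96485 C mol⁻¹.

n(Mn) = 102 / 54.94 = 1.857 mol.
n(e⁻) = 2 × 1.857 = 3.713 mol.
Q = n(e⁻)·F = 3.713 × 96485 = 358300 C.
I = Q/t = 358300 / 31536 s = 11.4 A.

11.4 A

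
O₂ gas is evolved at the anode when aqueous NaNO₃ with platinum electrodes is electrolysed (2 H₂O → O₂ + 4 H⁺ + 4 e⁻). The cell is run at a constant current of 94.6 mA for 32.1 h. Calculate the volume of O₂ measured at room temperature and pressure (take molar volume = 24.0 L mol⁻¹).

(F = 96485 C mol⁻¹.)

0.680 L

Q = I·t = 0.09460 A × 115560 s = 10930 C.
n(e⁻) = Q/F = 10930 / 96485 = 0.1133 mol.
4 electrons are transferred per O₂ molecule, so n(O₂) = 0.1133 / 4 = 0.02833 mol.
V = n × V_m = 0.02833 × 24.0 = 0.680 L.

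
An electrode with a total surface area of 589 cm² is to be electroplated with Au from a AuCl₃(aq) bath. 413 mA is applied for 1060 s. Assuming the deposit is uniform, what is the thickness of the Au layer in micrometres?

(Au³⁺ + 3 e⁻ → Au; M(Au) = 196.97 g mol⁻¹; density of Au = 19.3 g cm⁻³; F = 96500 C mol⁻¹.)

0.262 μm

Q = I·t = 0.4130 × 1060.0 = 437.8 C; n(e⁻) = 0.004537 mol.
n(Au) = n(e⁻)/3 = 0.001512 mol, so m = 0.001512 × 196.97 = 0.2979 g.
Volume = m/ρ = 0.2979 / 19.3 = 0.01543 cm³.
Thickness = V/A = 0.01543 / 589 = 2.62 × 10⁻⁵ cm = 0.262 μm.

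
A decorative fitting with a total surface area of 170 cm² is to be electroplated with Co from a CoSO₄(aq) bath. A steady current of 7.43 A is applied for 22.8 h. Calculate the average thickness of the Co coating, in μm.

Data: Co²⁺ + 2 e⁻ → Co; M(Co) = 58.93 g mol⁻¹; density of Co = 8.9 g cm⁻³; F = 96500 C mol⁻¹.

1230 μm

Q = I·t = 7.430 × 82080 = 609900 C; n(e⁻) = 6.320 mol.
n(Co) = n(e⁻)/2 = 3.160 mol, so m = 3.160 × 58.93 = 186.2 g.
Volume = m/ρ = 186.2 / 8.9 = 20.92 cm³.
Thickness = V/A = 20.92 / 170 = 0.123 cm = 1230 μm.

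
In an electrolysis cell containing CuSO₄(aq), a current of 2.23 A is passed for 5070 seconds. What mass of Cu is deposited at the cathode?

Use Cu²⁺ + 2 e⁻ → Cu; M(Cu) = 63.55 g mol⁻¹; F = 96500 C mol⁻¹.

Q = I·t = 2.230 A × 5070.0 s = 11310 C.
n(e⁻) = Q/F = 11310 / 96500 = 0.1172 mol.
Cu²⁺ + 2 e⁻ → Cu, so n(Cu) = n(e⁻)/2 = 0.05858 mol.
m = n·M = 0.05858 × 63.55 = 3.72 g.

3.72 g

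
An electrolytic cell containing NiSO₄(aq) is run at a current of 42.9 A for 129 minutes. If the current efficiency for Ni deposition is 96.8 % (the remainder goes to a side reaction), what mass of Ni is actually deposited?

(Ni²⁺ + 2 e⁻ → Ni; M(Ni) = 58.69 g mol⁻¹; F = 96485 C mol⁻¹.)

97.8 g

Q = I·t = 42.90 × 7740.0 = 332000 C.
n(e⁻) = 332000/96485 = 3.441 mol; theoretically n(Ni) = 3.441/2 = 1.721 mol, m_theo = 101.0 g.
At 96.8 % efficiency, m_actual = 0.968 × 101.0 = 97.8 g.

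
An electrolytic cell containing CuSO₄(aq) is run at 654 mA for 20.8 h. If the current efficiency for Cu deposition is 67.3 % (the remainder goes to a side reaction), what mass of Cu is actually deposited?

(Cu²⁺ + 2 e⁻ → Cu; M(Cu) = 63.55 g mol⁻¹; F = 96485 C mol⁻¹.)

Q = I·t = 0.6540 × 74880 = 48970 C.
n(e⁻) = 48970/96485 = 0.5076 mol; theoretically n(Cu) = 0.5076/2 = 0.2538 mol, m_theo = 16.13 g.
At 67.3 % efficiency, m_actual = 0.673 × 16.13 = 10.9 g.

10.9 g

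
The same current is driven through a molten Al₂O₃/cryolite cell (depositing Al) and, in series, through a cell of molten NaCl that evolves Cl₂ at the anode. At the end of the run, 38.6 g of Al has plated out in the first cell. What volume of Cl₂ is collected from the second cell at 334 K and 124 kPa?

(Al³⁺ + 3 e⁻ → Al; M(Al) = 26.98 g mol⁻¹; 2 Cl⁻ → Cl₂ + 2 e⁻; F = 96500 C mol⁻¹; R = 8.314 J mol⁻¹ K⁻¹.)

n(Al) = 38.6 / 26.98 = 1.431 mol, so n(e⁻) = 3 × 1.431 = 4.292 mol.
The cells are in series, so the same 4.292 mol of electrons passes through the second cell.
2 Cl⁻ → Cl₂ + 2 e⁻ — 2 mol e⁻ per mol Cl₂, so n(Cl₂) = 4.292/2 = 2.146 mol.
V = nRT/P = (2.146 × 8.314 × 334) / (124 × 10³) = 0.0481 m³ = 48.1 L.

48.1 L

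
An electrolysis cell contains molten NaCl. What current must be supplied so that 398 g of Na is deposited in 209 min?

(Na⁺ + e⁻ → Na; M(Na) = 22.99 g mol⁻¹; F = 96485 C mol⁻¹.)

n(Na) = 398 / 22.99 = 17.31 mol.
n(e⁻) = 1 × 17.31 = 17.31 mol.
Q = n(e⁻)·F = 17.31 × 96485 = 1670000 C.
I = Q/t = 1670000 / 12540 s = 133 A.

133 A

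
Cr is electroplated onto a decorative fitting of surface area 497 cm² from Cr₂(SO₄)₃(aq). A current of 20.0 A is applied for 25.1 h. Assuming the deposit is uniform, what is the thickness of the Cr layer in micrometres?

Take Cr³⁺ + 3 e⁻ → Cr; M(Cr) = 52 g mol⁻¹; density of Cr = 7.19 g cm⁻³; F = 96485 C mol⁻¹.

Q = I·t = 20.00 × 90360 = 1807000 C; n(e⁻) = 18.73 mol.
n(Cr) = n(e⁻)/3 = 6.243 mol, so m = 6.243 × 52 = 324.7 g.
Volume = m/ρ = 324.7 / 7.19 = 45.15 cm³.
Thickness = V/A = 45.15 / 497 = 0.0909 cm = 909 μm.

909 μm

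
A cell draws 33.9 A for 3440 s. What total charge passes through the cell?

1.17 × 10⁵ C

Q = I·t = 33.90 A × 3440.0 s = 1.17 × 10⁵ C.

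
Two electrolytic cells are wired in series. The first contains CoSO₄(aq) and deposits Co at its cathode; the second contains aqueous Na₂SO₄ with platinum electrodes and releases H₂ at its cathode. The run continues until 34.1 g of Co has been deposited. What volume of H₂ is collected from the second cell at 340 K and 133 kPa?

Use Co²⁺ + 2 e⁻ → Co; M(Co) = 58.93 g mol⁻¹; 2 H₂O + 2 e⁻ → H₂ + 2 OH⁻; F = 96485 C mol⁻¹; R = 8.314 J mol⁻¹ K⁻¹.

12.3 L

n(Co) = 34.1 / 58.93 = 0.5787 mol, so n(e⁻) = 2 × 0.5787 = 1.157 mol.
The cells are in series, so the same 1.157 mol of electrons passes through the second cell.
2 H₂O + 2 e⁻ → H₂ + 2 OH⁻ — 2 mol e⁻ per mol H₂, so n(H₂) = 1.157/2 = 0.5787 mol.
V = nRT/P = (0.5787 × 8.314 × 340) / (133 × 10³) = 0.0123 m³ = 12.3 L.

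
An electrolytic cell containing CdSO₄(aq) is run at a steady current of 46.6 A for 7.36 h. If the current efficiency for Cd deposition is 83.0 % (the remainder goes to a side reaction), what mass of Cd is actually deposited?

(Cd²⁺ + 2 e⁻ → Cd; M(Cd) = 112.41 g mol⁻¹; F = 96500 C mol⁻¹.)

Q = I·t = 46.60 × 26496 = 1235000 C.
n(e⁻) = 1235000/96500 = 12.79 mol; theoretically n(Cd) = 12.79/2 = 6.397 mol, m_theo = 719.1 g.
At 83.0 % efficiency, m_actual = 0.830 × 719.1 = 597 g.

597 g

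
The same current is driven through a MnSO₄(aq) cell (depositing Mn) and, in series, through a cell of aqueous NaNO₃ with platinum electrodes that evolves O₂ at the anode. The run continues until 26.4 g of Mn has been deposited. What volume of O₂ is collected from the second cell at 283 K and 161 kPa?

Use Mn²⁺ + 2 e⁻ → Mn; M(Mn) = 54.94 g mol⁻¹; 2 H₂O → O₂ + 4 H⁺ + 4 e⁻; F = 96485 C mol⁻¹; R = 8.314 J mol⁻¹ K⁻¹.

3.51 L

n(Mn) = 26.4 / 54.94 = 0.4805 mol, so n(e⁻) = 2 × 0.4805 = 0.9610 mol.
The cells are in series, so the same 0.9610 mol of electrons passes through the second cell.
2 H₂O → O₂ + 4 H⁺ + 4 e⁻ — 4 mol e⁻ per mol O₂, so n(O₂) = 0.9610/4 = 0.2403 mol.
V = nRT/P = (0.2403 × 8.314 × 283) / (161 × 10³) = 0.00351 m³ = 3.51 L.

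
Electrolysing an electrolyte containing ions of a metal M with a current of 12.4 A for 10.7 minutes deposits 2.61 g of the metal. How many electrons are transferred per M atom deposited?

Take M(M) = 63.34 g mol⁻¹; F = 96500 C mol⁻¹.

2

Q = I·t = 12.40 A × 642.00 s = 7961 C, so n(e⁻) = 7961/96500 = 0.08250 mol.
n(M) deposited = 2.61 / 63.34 = 0.04121 mol.
Electrons per atom = n(e⁻)/n(M) = 0.08250 / 0.04121 = 2.00 ≈ 2, so the ion is M²⁺.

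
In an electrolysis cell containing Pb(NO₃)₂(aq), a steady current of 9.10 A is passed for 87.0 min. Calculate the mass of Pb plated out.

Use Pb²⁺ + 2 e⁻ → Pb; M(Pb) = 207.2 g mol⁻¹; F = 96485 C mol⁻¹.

Q = I·t = 9.100 A × 5220.0 s = 47500 C.
n(e⁻) = Q/F = 47500 / 96485 = 0.4923 mol.
Pb²⁺ + 2 e⁻ → Pb, so n(Pb) = n(e⁻)/2 = 0.2462 mol.
m = n·M = 0.2462 × 207.2 = 51.0 g.

51.0 g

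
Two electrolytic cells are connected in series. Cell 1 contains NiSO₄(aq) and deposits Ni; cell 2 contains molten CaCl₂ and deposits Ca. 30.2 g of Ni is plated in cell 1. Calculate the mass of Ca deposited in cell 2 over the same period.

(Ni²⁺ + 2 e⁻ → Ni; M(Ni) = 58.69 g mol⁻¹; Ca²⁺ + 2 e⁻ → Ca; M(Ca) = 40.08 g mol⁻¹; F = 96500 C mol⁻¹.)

n(Ni) = 30.2 / 58.69 = 0.5146 mol.
Since Ni²⁺ + 2 e⁻ → Ni, n(e⁻) passed = 2 × 0.5146 = 1.029 mol.
Cells in series carry the same charge, so the same 1.029 mol of electrons passes through cell 2.
Ca²⁺ + 2 e⁻ → Ca, so n(Ca) = 1.029 / 2 = 0.5146 mol.
m(Ca) = 0.5146 × 40.08 = 20.6 g.

20.6 g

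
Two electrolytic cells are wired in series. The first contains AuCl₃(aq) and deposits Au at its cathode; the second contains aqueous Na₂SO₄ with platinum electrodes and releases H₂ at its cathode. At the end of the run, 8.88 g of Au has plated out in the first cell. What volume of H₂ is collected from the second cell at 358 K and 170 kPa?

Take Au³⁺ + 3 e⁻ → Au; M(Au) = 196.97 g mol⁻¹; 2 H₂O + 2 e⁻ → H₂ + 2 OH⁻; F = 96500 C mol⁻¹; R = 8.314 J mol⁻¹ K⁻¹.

1.18 L

n(Au) = 8.88 / 196.97 = 0.04508 mol, so n(e⁻) = 3 × 0.04508 = 0.1352 mol.
The cells are in series, so the same 0.1352 mol of electrons passes through the second cell.
2 H₂O + 2 e⁻ → H₂ + 2 OH⁻ — 2 mol e⁻ per mol H₂, so n(H₂) = 0.1352/2 = 0.06762 mol.
V = nRT/P = (0.06762 × 8.314 × 358) / (170 × 10³) = 0.00118 m³ = 1.18 L.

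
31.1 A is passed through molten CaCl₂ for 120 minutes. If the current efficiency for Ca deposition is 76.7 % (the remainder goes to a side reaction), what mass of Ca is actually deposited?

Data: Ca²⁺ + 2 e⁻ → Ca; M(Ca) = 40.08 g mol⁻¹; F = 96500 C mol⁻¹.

Q = I·t = 31.10 × 7200.0 = 223900 C.
n(e⁻) = 223900/96500 = 2.320 mol; theoretically n(Ca) = 2.320/2 = 1.160 mol, m_theo = 46.50 g.
At 76.7 % efficiency, m_actual = 0.767 × 46.50 = 35.7 g.

35.7 g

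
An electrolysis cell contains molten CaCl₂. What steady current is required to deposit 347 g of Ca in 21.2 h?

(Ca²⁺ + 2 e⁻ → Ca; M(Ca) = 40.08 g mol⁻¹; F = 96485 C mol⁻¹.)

n(Ca) = 347 / 40.08 = 8.658 mol.
n(e⁻) = 2 × 8.658 = 17.32 mol.
Q = n(e⁻)·F = 17.32 × 96485 = 1671000 C.
I = Q/t = 1671000 / 76320 s = 21.9 A.

21.9 A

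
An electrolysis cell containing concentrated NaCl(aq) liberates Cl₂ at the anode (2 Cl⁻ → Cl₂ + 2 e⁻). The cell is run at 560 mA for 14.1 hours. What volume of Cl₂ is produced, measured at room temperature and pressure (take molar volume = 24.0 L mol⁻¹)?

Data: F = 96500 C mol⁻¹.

3.53 L

Q = I·t = 0.5600 A × 50760 s = 28430 C.
n(e⁻) = Q/F = 28430 / 96500 = 0.2946 mol.
2 electrons are transferred per Cl₂ molecule, so n(Cl₂) = 0.2946 / 2 = 0.1473 mol.
V = n × V_m = 0.1473 × 24.0 = 3.53 L.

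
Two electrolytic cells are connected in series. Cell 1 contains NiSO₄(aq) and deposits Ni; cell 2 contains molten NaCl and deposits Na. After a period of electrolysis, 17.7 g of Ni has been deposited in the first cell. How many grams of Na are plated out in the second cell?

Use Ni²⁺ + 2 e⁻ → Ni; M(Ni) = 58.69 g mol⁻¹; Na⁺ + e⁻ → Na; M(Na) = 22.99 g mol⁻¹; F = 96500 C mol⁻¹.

13.9 g

n(Ni) = 17.7 / 58.69 = 0.3016 mol.
Since Ni²⁺ + 2 e⁻ → Ni, n(e⁻) passed = 2 × 0.3016 = 0.6032 mol.
Cells in series carry the same charge, so the same 0.6032 mol of electrons passes through cell 2.
Na⁺ + e⁻ → Na, so n(Na) = 0.6032 / 1 = 0.6032 mol.
m(Na) = 0.6032 × 22.99 = 13.9 g.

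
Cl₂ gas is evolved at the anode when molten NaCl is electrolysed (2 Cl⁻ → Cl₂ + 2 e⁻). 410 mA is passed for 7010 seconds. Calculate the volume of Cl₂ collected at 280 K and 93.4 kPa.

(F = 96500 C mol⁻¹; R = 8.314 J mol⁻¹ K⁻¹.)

Q = I·t = 0.4100 A × 7010.0 s = 2874 C.
n(e⁻) = Q/F = 2874 / 96500 = 0.02978 mol.
2 electrons are transferred per Cl₂ molecule, so n(Cl₂) = 0.02978 / 2 = 0.01489 mol.
V = nRT/P = (0.01489 × 8.314 × 280) / (93.4 × 10³ Pa) = 3.71 × 10⁻⁴ m³ = 0.371 L.

0.371 L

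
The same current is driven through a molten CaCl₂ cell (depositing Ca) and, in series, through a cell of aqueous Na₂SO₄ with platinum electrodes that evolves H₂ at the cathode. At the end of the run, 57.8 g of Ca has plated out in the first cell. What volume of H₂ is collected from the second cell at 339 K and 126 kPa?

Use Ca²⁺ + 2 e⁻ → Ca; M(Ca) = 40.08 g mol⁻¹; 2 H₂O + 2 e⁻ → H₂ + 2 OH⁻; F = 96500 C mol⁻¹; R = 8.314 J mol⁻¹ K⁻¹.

32.3 L

n(Ca) = 57.8 / 40.08 = 1.442 mol, so n(e⁻) = 2 × 1.442 = 2.884 mol.
The cells are in series, so the same 2.884 mol of electrons passes through the second cell.
2 H₂O + 2 e⁻ → H₂ + 2 OH⁻ — 2 mol e⁻ per mol H₂, so n(H₂) = 2.884/2 = 1.442 mol.
V = nRT/P = (1.442 × 8.314 × 339) / (126 × 10³) = 0.0323 m³ = 32.3 L.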